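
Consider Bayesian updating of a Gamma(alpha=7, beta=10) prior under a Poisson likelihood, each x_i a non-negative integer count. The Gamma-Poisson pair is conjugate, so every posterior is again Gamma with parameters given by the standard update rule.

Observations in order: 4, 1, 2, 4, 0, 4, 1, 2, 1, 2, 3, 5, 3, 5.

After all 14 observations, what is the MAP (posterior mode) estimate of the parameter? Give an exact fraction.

obs 1: x=4 → posterior Gamma(11, 11)
obs 2: x=1 → posterior Gamma(12, 12)
obs 3: x=2 → posterior Gamma(14, 13)
obs 4: x=4 → posterior Gamma(18, 14)
obs 5: x=0 → posterior Gamma(18, 15)
obs 6: x=4 → posterior Gamma(22, 16)
obs 7: x=1 → posterior Gamma(23, 17)
obs 8: x=2 → posterior Gamma(25, 18)
obs 9: x=1 → posterior Gamma(26, 19)
obs 10: x=2 → posterior Gamma(28, 20)
obs 11: x=3 → posterior Gamma(31, 21)
obs 12: x=5 → posterior Gamma(36, 22)
obs 13: x=3 → posterior Gamma(39, 23)
obs 14: x=5 → posterior Gamma(44, 24)

43/24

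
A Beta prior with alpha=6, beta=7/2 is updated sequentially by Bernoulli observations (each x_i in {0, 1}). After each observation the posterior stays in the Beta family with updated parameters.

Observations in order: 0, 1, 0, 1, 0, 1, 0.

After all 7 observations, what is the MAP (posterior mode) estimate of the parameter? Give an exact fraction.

16/29

obs 1: x=0 → posterior Beta(6, 9/2)
obs 2: x=1 → posterior Beta(7, 9/2)
obs 3: x=0 → posterior Beta(7, 11/2)
obs 4: x=1 → posterior Beta(8, 11/2)
obs 5: x=0 → posterior Beta(8, 13/2)
obs 6: x=1 → posterior Beta(9, 13/2)
obs 7: x=0 → posterior Beta(9, 15/2)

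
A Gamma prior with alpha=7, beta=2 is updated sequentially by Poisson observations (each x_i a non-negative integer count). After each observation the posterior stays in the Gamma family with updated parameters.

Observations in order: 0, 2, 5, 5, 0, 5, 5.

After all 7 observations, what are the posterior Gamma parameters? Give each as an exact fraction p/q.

obs 1: x=0 → posterior Gamma(7, 3)
obs 2: x=2 → posterior Gamma(9, 4)
obs 3: x=5 → posterior Gamma(14, 5)
obs 4: x=5 → posterior Gamma(19, 6)
obs 5: x=0 → posterior Gamma(19, 7)
obs 6: x=5 → posterior Gamma(24, 8)
obs 7: x=5 → posterior Gamma(29, 9)

alpha=29, beta=9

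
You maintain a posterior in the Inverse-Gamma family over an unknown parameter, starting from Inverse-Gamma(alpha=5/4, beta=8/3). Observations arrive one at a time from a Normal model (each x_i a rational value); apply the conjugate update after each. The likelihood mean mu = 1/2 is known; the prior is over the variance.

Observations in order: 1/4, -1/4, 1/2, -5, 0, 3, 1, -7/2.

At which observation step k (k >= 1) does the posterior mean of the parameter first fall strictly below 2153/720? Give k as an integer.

obs 1: x=1/4 → posterior Inverse-Gamma(7/4, 259/96)
obs 2: x=-1/4 → posterior Inverse-Gamma(9/4, 143/48)
obs 3: x=1/2 → posterior Inverse-Gamma(11/4, 143/48)
obs 4: x=-5 → posterior Inverse-Gamma(13/4, 869/48)
obs 5: x=0 → posterior Inverse-Gamma(15/4, 875/48)
obs 6: x=3 → posterior Inverse-Gamma(17/4, 1025/48)
obs 7: x=1 → posterior Inverse-Gamma(19/4, 1031/48)
obs 8: x=-7/2 → posterior Inverse-Gamma(21/4, 1415/48)

k = 2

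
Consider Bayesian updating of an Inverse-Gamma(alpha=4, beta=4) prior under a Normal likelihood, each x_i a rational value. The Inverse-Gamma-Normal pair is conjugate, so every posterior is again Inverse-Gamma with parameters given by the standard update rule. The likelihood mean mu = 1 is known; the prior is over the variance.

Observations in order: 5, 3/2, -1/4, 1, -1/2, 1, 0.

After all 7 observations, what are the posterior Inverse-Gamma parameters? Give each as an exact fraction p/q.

alpha=15/2, beta=465/32

obs 1: x=5 → posterior Inverse-Gamma(9/2, 12)
obs 2: x=3/2 → posterior Inverse-Gamma(5, 97/8)
obs 3: x=-1/4 → posterior Inverse-Gamma(11/2, 413/32)
obs 4: x=1 → posterior Inverse-Gamma(6, 413/32)
obs 5: x=-1/2 → posterior Inverse-Gamma(13/2, 449/32)
obs 6: x=1 → posterior Inverse-Gamma(7, 449/32)
obs 7: x=0 → posterior Inverse-Gamma(15/2, 465/32)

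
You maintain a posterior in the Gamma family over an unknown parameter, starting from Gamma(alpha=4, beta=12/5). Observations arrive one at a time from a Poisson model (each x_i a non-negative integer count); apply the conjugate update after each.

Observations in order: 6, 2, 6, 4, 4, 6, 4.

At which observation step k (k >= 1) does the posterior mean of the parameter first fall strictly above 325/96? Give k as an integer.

obs 1: x=6 → posterior Gamma(10, 17/5)
obs 2: x=2 → posterior Gamma(12, 22/5)
obs 3: x=6 → posterior Gamma(18, 27/5)
obs 4: x=4 → posterior Gamma(22, 32/5)
obs 5: x=4 → posterior Gamma(26, 37/5)
obs 6: x=6 → posterior Gamma(32, 42/5)
obs 7: x=4 → posterior Gamma(36, 47/5)

k = 4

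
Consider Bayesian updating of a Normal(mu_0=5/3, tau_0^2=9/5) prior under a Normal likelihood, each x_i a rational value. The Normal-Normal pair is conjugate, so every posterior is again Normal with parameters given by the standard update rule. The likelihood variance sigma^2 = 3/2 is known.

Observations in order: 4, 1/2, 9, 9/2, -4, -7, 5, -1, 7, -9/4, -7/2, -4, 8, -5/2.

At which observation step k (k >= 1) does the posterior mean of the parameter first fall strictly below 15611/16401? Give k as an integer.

obs 1: x=4 → posterior Normal(97/33, 9/11)
obs 2: x=1/2 → posterior Normal(106/51, 9/17)
obs 3: x=9 → posterior Normal(268/69, 9/23)
obs 4: x=9/2 → posterior Normal(349/87, 9/29)
obs 5: x=-4 → posterior Normal(277/105, 9/35)
obs 6: x=-7 → posterior Normal(151/123, 9/41)
obs 7: x=5 → posterior Normal(241/141, 9/47)
obs 8: x=-1 → posterior Normal(223/159, 9/53)
obs 9: x=7 → posterior Normal(349/177, 9/59)
obs 10: x=-9/4 → posterior Normal(617/390, 9/65)
obs 11: x=-7/2 → posterior Normal(491/426, 9/71)
obs 12: x=-4 → posterior Normal(347/462, 9/77)
obs 13: x=8 → posterior Normal(635/498, 9/83)
obs 14: x=-5/2 → posterior Normal(545/534, 9/89)

k = 12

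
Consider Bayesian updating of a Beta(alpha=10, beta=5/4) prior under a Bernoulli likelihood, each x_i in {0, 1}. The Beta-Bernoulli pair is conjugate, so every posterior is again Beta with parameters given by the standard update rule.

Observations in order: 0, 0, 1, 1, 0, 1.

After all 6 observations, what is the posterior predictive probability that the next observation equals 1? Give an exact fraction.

obs 1: x=0 → posterior Beta(10, 9/4)
obs 2: x=0 → posterior Beta(10, 13/4)
obs 3: x=1 → posterior Beta(11, 13/4)
obs 4: x=1 → posterior Beta(12, 13/4)
obs 5: x=0 → posterior Beta(12, 17/4)
obs 6: x=1 → posterior Beta(13, 17/4)

52/69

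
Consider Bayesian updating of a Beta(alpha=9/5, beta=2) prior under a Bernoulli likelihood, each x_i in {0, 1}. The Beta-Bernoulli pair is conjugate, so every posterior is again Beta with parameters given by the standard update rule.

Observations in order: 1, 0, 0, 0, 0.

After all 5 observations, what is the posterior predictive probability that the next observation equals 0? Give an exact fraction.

obs 1: x=1 → posterior Beta(14/5, 2)
obs 2: x=0 → posterior Beta(14/5, 3)
obs 3: x=0 → posterior Beta(14/5, 4)
obs 4: x=0 → posterior Beta(14/5, 5)
obs 5: x=0 → posterior Beta(14/5, 6)

15/22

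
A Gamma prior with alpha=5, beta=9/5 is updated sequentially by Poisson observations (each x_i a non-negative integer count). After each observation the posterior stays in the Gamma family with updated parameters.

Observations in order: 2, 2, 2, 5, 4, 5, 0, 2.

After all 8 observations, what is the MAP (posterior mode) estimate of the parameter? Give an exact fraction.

obs 1: x=2 → posterior Gamma(7, 14/5)
obs 2: x=2 → posterior Gamma(9, 19/5)
obs 3: x=2 → posterior Gamma(11, 24/5)
obs 4: x=5 → posterior Gamma(16, 29/5)
obs 5: x=4 → posterior Gamma(20, 34/5)
obs 6: x=5 → posterior Gamma(25, 39/5)
obs 7: x=0 → posterior Gamma(25, 44/5)
obs 8: x=2 → posterior Gamma(27, 49/5)

130/49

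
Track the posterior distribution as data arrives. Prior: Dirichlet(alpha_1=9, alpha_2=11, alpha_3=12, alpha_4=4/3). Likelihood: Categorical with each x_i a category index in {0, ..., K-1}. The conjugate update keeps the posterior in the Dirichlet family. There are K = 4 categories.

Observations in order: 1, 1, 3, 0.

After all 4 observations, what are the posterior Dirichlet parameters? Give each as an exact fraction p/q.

obs 1: x=1 → posterior Dirichlet(9, 12, 12, 4/3)
obs 2: x=1 → posterior Dirichlet(9, 13, 12, 4/3)
obs 3: x=3 → posterior Dirichlet(9, 13, 12, 7/3)
obs 4: x=0 → posterior Dirichlet(10, 13, 12, 7/3)

alpha_1=10, alpha_2=13, alpha_3=12, alpha_4=7/3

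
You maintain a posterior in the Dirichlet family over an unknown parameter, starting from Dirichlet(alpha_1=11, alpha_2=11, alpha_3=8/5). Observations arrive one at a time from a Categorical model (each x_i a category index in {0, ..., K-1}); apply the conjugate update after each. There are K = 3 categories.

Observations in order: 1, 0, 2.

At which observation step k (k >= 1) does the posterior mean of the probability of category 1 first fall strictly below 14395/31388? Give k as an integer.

k = 3

obs 1: x=1 → posterior Dirichlet(11, 12, 8/5)
obs 2: x=0 → posterior Dirichlet(12, 12, 8/5)
obs 3: x=2 → posterior Dirichlet(12, 12, 13/5)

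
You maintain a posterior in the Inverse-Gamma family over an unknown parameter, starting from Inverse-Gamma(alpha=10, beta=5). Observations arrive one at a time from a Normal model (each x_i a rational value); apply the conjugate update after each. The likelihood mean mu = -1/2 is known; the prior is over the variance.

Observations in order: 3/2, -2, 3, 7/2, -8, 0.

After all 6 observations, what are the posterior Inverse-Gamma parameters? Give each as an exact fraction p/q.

alpha=13, beta=101/2

obs 1: x=3/2 → posterior Inverse-Gamma(21/2, 7)
obs 2: x=-2 → posterior Inverse-Gamma(11, 65/8)
obs 3: x=3 → posterior Inverse-Gamma(23/2, 57/4)
obs 4: x=7/2 → posterior Inverse-Gamma(12, 89/4)
obs 5: x=-8 → posterior Inverse-Gamma(25/2, 403/8)
obs 6: x=0 → posterior Inverse-Gamma(13, 101/2)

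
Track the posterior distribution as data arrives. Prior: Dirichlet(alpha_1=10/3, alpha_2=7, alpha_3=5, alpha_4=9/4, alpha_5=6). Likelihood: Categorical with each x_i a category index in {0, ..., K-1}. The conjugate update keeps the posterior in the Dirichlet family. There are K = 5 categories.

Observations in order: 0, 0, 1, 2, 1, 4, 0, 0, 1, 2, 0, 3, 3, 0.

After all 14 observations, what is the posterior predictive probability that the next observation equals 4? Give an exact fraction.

obs 1: x=0 → posterior Dirichlet(13/3, 7, 5, 9/4, 6)
obs 2: x=0 → posterior Dirichlet(16/3, 7, 5, 9/4, 6)
obs 3: x=1 → posterior Dirichlet(16/3, 8, 5, 9/4, 6)
obs 4: x=2 → posterior Dirichlet(16/3, 8, 6, 9/4, 6)
obs 5: x=1 → posterior Dirichlet(16/3, 9, 6, 9/4, 6)
obs 6: x=4 → posterior Dirichlet(16/3, 9, 6, 9/4, 7)
obs 7: x=0 → posterior Dirichlet(19/3, 9, 6, 9/4, 7)
obs 8: x=0 → posterior Dirichlet(22/3, 9, 6, 9/4, 7)
obs 9: x=1 → posterior Dirichlet(22/3, 10, 6, 9/4, 7)
obs 10: x=2 → posterior Dirichlet(22/3, 10, 7, 9/4, 7)
obs 11: x=0 → posterior Dirichlet(25/3, 10, 7, 9/4, 7)
obs 12: x=3 → posterior Dirichlet(25/3, 10, 7, 13/4, 7)
obs 13: x=3 → posterior Dirichlet(25/3, 10, 7, 17/4, 7)
obs 14: x=0 → posterior Dirichlet(28/3, 10, 7, 17/4, 7)

84/451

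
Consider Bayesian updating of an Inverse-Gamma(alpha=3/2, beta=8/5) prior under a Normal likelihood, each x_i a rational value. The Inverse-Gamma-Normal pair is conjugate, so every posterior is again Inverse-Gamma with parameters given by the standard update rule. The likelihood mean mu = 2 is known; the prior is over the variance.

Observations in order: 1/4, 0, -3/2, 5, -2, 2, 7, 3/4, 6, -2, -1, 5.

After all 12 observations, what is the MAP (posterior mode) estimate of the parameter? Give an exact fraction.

obs 1: x=1/4 → posterior Inverse-Gamma(2, 501/160)
obs 2: x=0 → posterior Inverse-Gamma(5/2, 821/160)
obs 3: x=-3/2 → posterior Inverse-Gamma(3, 1801/160)
obs 4: x=5 → posterior Inverse-Gamma(7/2, 2521/160)
obs 5: x=-2 → posterior Inverse-Gamma(4, 3801/160)
obs 6: x=2 → posterior Inverse-Gamma(9/2, 3801/160)
obs 7: x=7 → posterior Inverse-Gamma(5, 5801/160)
obs 8: x=3/4 → posterior Inverse-Gamma(11/2, 2963/80)
obs 9: x=6 → posterior Inverse-Gamma(6, 3603/80)
obs 10: x=-2 → posterior Inverse-Gamma(13/2, 4243/80)
obs 11: x=-1 → posterior Inverse-Gamma(7, 4603/80)
obs 12: x=5 → posterior Inverse-Gamma(15/2, 4963/80)

4963/680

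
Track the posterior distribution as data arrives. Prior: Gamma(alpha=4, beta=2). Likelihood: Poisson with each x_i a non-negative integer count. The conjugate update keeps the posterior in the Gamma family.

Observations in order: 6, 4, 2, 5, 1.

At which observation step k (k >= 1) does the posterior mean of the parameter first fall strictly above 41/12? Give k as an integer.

obs 1: x=6 → posterior Gamma(10, 3)
obs 2: x=4 → posterior Gamma(14, 4)
obs 3: x=2 → posterior Gamma(16, 5)
obs 4: x=5 → posterior Gamma(21, 6)
obs 5: x=1 → posterior Gamma(22, 7)

k = 2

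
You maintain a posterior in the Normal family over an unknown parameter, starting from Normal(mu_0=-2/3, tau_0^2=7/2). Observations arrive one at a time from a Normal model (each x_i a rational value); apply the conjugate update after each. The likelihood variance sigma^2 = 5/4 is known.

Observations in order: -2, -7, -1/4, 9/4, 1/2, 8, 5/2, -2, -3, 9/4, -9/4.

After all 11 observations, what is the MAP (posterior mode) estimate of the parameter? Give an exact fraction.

obs 1: x=-2 → posterior Normal(-94/57, 35/38)
obs 2: x=-7 → posterior Normal(-388/99, 35/66)
obs 3: x=-1/4 → posterior Normal(-797/282, 35/94)
obs 4: x=9/4 → posterior Normal(-304/183, 35/122)
obs 5: x=1/2 → posterior Normal(-283/225, 7/30)
obs 6: x=8 → posterior Normal(53/267, 35/178)
obs 7: x=5/2 → posterior Normal(158/309, 35/206)
obs 8: x=-2 → posterior Normal(74/351, 35/234)
obs 9: x=-3 → posterior Normal(-52/393, 35/262)
obs 10: x=9/4 → posterior Normal(17/174, 7/58)
obs 11: x=-9/4 → posterior Normal(-52/477, 35/318)

-52/477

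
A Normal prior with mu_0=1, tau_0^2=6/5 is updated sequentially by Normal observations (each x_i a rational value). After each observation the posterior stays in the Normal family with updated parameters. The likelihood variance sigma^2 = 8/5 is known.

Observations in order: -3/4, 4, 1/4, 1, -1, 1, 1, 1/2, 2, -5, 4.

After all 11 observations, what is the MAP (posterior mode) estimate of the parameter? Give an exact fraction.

25/37

obs 1: x=-3/4 → posterior Normal(1/4, 24/35)
obs 2: x=4 → posterior Normal(11/8, 12/25)
obs 3: x=1/4 → posterior Normal(29/26, 24/65)
obs 4: x=1 → posterior Normal(35/32, 3/10)
obs 5: x=-1 → posterior Normal(29/38, 24/95)
obs 6: x=1 → posterior Normal(35/44, 12/55)
obs 7: x=1 → posterior Normal(41/50, 24/125)
obs 8: x=1/2 → posterior Normal(11/14, 6/35)
obs 9: x=2 → posterior Normal(28/31, 24/155)
obs 10: x=-5 → posterior Normal(13/34, 12/85)
obs 11: x=4 → posterior Normal(25/37, 24/185)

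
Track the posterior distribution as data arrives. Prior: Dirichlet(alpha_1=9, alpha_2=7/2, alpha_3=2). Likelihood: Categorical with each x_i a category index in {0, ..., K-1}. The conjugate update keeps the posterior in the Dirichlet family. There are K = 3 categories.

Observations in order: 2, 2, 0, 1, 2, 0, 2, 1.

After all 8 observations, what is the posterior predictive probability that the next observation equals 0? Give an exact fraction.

obs 1: x=2 → posterior Dirichlet(9, 7/2, 3)
obs 2: x=2 → posterior Dirichlet(9, 7/2, 4)
obs 3: x=0 → posterior Dirichlet(10, 7/2, 4)
obs 4: x=1 → posterior Dirichlet(10, 9/2, 4)
obs 5: x=2 → posterior Dirichlet(10, 9/2, 5)
obs 6: x=0 → posterior Dirichlet(11, 9/2, 5)
obs 7: x=2 → posterior Dirichlet(11, 9/2, 6)
obs 8: x=1 → posterior Dirichlet(11, 11/2, 6)

22/45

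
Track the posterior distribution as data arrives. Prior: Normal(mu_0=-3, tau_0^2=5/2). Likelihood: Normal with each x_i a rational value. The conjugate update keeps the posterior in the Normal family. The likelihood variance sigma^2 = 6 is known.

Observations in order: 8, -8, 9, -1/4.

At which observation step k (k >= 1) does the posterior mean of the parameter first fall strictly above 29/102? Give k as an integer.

obs 1: x=8 → posterior Normal(4/17, 30/17)
obs 2: x=-8 → posterior Normal(-18/11, 15/11)
obs 3: x=9 → posterior Normal(1/3, 10/9)
obs 4: x=-1/4 → posterior Normal(31/128, 15/16)

k = 3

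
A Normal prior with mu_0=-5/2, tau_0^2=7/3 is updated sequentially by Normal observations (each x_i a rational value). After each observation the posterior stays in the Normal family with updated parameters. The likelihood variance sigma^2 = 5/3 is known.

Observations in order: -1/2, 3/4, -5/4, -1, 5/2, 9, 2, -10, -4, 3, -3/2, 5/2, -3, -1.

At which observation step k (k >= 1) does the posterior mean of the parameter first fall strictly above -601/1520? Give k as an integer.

k = 5

obs 1: x=-1/2 → posterior Normal(-4/3, 35/36)
obs 2: x=3/4 → posterior Normal(-43/76, 35/57)
obs 3: x=-5/4 → posterior Normal(-3/4, 35/78)
obs 4: x=-1 → posterior Normal(-53/66, 35/99)
obs 5: x=5/2 → posterior Normal(-9/40, 7/24)
obs 6: x=9 → posterior Normal(54/47, 35/141)
obs 7: x=2 → posterior Normal(34/27, 35/162)
obs 8: x=-10 → posterior Normal(-2/61, 35/183)
obs 9: x=-4 → posterior Normal(-15/34, 35/204)
obs 10: x=3 → posterior Normal(-3/25, 7/45)
obs 11: x=-3/2 → posterior Normal(-39/164, 35/246)
obs 12: x=5/2 → posterior Normal(-2/89, 35/267)
obs 13: x=-3 → posterior Normal(-23/96, 35/288)
obs 14: x=-1 → posterior Normal(-30/103, 35/309)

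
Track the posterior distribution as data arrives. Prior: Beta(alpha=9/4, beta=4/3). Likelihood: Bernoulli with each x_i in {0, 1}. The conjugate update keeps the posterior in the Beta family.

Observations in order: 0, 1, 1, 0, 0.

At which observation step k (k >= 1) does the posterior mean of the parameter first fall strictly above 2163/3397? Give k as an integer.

k = 3

obs 1: x=0 → posterior Beta(9/4, 7/3)
obs 2: x=1 → posterior Beta(13/4, 7/3)
obs 3: x=1 → posterior Beta(17/4, 7/3)
obs 4: x=0 → posterior Beta(17/4, 10/3)
obs 5: x=0 → posterior Beta(17/4, 13/3)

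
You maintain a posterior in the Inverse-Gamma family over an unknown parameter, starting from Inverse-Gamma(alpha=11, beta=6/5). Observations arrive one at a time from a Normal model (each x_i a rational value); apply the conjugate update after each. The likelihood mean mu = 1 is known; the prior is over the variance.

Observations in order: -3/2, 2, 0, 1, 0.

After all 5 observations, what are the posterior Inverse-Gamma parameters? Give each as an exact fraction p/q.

obs 1: x=-3/2 → posterior Inverse-Gamma(23/2, 173/40)
obs 2: x=2 → posterior Inverse-Gamma(12, 193/40)
obs 3: x=0 → posterior Inverse-Gamma(25/2, 213/40)
obs 4: x=1 → posterior Inverse-Gamma(13, 213/40)
obs 5: x=0 → posterior Inverse-Gamma(27/2, 233/40)

alpha=27/2, beta=233/40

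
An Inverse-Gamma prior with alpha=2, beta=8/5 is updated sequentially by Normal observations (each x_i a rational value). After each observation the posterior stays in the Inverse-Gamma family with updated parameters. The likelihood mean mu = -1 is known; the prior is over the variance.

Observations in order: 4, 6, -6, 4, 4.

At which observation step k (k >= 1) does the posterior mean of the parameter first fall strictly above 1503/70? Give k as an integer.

obs 1: x=4 → posterior Inverse-Gamma(5/2, 141/10)
obs 2: x=6 → posterior Inverse-Gamma(3, 193/5)
obs 3: x=-6 → posterior Inverse-Gamma(7/2, 511/10)
obs 4: x=4 → posterior Inverse-Gamma(4, 318/5)
obs 5: x=4 → posterior Inverse-Gamma(9/2, 761/10)

k = 5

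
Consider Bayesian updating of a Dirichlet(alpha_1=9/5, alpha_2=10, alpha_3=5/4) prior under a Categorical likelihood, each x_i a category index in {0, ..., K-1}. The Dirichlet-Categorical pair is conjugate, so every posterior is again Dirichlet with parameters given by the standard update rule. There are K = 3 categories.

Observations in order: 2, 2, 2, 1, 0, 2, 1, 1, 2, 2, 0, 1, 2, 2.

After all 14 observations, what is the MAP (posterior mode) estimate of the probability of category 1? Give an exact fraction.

obs 1: x=2 → posterior Dirichlet(9/5, 10, 9/4)
obs 2: x=2 → posterior Dirichlet(9/5, 10, 13/4)
obs 3: x=2 → posterior Dirichlet(9/5, 10, 17/4)
obs 4: x=1 → posterior Dirichlet(9/5, 11, 17/4)
obs 5: x=0 → posterior Dirichlet(14/5, 11, 17/4)
obs 6: x=2 → posterior Dirichlet(14/5, 11, 21/4)
obs 7: x=1 → posterior Dirichlet(14/5, 12, 21/4)
obs 8: x=1 → posterior Dirichlet(14/5, 13, 21/4)
obs 9: x=2 → posterior Dirichlet(14/5, 13, 25/4)
obs 10: x=2 → posterior Dirichlet(14/5, 13, 29/4)
obs 11: x=0 → posterior Dirichlet(19/5, 13, 29/4)
obs 12: x=1 → posterior Dirichlet(19/5, 14, 29/4)
obs 13: x=2 → posterior Dirichlet(19/5, 14, 33/4)
obs 14: x=2 → posterior Dirichlet(19/5, 14, 37/4)

20/37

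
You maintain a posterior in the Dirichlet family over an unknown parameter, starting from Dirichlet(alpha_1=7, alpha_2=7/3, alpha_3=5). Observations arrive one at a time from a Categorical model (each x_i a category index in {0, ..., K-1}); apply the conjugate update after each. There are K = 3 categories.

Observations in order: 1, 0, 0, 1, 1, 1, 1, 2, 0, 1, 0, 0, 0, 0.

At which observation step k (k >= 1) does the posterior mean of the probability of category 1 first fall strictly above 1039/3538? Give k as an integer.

obs 1: x=1 → posterior Dirichlet(7, 10/3, 5)
obs 2: x=0 → posterior Dirichlet(8, 10/3, 5)
obs 3: x=0 → posterior Dirichlet(9, 10/3, 5)
obs 4: x=1 → posterior Dirichlet(9, 13/3, 5)
obs 5: x=1 → posterior Dirichlet(9, 16/3, 5)
obs 6: x=1 → posterior Dirichlet(9, 19/3, 5)
obs 7: x=1 → posterior Dirichlet(9, 22/3, 5)
obs 8: x=2 → posterior Dirichlet(9, 22/3, 6)
obs 9: x=0 → posterior Dirichlet(10, 22/3, 6)
obs 10: x=1 → posterior Dirichlet(10, 25/3, 6)
obs 11: x=0 → posterior Dirichlet(11, 25/3, 6)
obs 12: x=0 → posterior Dirichlet(12, 25/3, 6)
obs 13: x=0 → posterior Dirichlet(13, 25/3, 6)
obs 14: x=0 → posterior Dirichlet(14, 25/3, 6)

k = 6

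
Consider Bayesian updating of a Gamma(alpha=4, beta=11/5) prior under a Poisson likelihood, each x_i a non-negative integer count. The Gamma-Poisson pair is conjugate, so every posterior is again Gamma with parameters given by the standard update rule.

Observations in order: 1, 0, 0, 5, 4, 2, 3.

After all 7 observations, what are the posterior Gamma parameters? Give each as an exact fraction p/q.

obs 1: x=1 → posterior Gamma(5, 16/5)
obs 2: x=0 → posterior Gamma(5, 21/5)
obs 3: x=0 → posterior Gamma(5, 26/5)
obs 4: x=5 → posterior Gamma(10, 31/5)
obs 5: x=4 → posterior Gamma(14, 36/5)
obs 6: x=2 → posterior Gamma(16, 41/5)
obs 7: x=3 → posterior Gamma(19, 46/5)

alpha=19, beta=46/5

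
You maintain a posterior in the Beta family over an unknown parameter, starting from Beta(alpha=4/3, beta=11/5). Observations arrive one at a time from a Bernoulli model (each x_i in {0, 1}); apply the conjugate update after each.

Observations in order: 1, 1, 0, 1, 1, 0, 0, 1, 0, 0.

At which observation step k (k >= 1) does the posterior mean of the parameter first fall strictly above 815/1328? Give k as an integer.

k = 5

obs 1: x=1 → posterior Beta(7/3, 11/5)
obs 2: x=1 → posterior Beta(10/3, 11/5)
obs 3: x=0 → posterior Beta(10/3, 16/5)
obs 4: x=1 → posterior Beta(13/3, 16/5)
obs 5: x=1 → posterior Beta(16/3, 16/5)
obs 6: x=0 → posterior Beta(16/3, 21/5)
obs 7: x=0 → posterior Beta(16/3, 26/5)
obs 8: x=1 → posterior Beta(19/3, 26/5)
obs 9: x=0 → posterior Beta(19/3, 31/5)
obs 10: x=0 → posterior Beta(19/3, 36/5)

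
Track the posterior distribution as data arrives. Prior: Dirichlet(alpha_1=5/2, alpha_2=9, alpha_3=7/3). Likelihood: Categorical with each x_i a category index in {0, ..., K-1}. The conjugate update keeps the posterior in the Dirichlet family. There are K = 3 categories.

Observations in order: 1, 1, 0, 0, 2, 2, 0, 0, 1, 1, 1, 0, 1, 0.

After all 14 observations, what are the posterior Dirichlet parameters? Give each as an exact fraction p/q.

obs 1: x=1 → posterior Dirichlet(5/2, 10, 7/3)
obs 2: x=1 → posterior Dirichlet(5/2, 11, 7/3)
obs 3: x=0 → posterior Dirichlet(7/2, 11, 7/3)
obs 4: x=0 → posterior Dirichlet(9/2, 11, 7/3)
obs 5: x=2 → posterior Dirichlet(9/2, 11, 10/3)
obs 6: x=2 → posterior Dirichlet(9/2, 11, 13/3)
obs 7: x=0 → posterior Dirichlet(11/2, 11, 13/3)
obs 8: x=0 → posterior Dirichlet(13/2, 11, 13/3)
obs 9: x=1 → posterior Dirichlet(13/2, 12, 13/3)
obs 10: x=1 → posterior Dirichlet(13/2, 13, 13/3)
obs 11: x=1 → posterior Dirichlet(13/2, 14, 13/3)
obs 12: x=0 → posterior Dirichlet(15/2, 14, 13/3)
obs 13: x=1 → posterior Dirichlet(15/2, 15, 13/3)
obs 14: x=0 → posterior Dirichlet(17/2, 15, 13/3)

alpha_1=17/2, alpha_2=15, alpha_3=13/3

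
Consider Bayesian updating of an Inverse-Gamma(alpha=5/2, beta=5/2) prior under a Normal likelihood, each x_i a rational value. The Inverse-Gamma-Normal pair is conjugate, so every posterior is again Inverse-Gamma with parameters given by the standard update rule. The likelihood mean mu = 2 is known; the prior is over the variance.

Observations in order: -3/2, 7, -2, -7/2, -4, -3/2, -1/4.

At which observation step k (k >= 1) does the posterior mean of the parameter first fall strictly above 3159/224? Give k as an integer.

obs 1: x=-3/2 → posterior Inverse-Gamma(3, 69/8)
obs 2: x=7 → posterior Inverse-Gamma(7/2, 169/8)
obs 3: x=-2 → posterior Inverse-Gamma(4, 233/8)
obs 4: x=-7/2 → posterior Inverse-Gamma(9/2, 177/4)
obs 5: x=-4 → posterior Inverse-Gamma(5, 249/4)
obs 6: x=-3/2 → posterior Inverse-Gamma(11/2, 547/8)
obs 7: x=-1/4 → posterior Inverse-Gamma(6, 2269/32)

k = 5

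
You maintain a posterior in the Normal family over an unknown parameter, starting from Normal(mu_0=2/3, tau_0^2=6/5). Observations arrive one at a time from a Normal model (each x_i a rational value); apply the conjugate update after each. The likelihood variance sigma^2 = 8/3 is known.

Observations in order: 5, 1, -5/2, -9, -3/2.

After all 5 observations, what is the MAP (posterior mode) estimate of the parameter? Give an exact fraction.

obs 1: x=5 → posterior Normal(175/87, 24/29)
obs 2: x=1 → posterior Normal(101/57, 12/19)
obs 3: x=-5/2 → posterior Normal(269/282, 24/47)
obs 4: x=-9 → posterior Normal(-31/48, 3/7)
obs 5: x=-3/2 → posterior Normal(-149/195, 24/65)

-149/195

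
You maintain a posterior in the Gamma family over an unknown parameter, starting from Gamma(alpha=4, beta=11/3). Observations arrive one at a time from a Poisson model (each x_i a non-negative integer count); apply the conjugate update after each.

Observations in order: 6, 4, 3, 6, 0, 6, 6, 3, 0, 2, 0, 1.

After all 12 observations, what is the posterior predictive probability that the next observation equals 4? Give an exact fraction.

3955853791800112908109550280179727254705871987585429661064240073240381357657/28421709430404007434844970703125000000000000000000000000000000000000000000000

obs 1: x=6 → posterior Gamma(10, 14/3)
obs 2: x=4 → posterior Gamma(14, 17/3)
obs 3: x=3 → posterior Gamma(17, 20/3)
obs 4: x=6 → posterior Gamma(23, 23/3)
obs 5: x=0 → posterior Gamma(23, 26/3)
obs 6: x=6 → posterior Gamma(29, 29/3)
obs 7: x=6 → posterior Gamma(35, 32/3)
obs 8: x=3 → posterior Gamma(38, 35/3)
obs 9: x=0 → posterior Gamma(38, 38/3)
obs 10: x=2 → posterior Gamma(40, 41/3)
obs 11: x=0 → posterior Gamma(40, 44/3)
obs 12: x=1 → posterior Gamma(41, 47/3)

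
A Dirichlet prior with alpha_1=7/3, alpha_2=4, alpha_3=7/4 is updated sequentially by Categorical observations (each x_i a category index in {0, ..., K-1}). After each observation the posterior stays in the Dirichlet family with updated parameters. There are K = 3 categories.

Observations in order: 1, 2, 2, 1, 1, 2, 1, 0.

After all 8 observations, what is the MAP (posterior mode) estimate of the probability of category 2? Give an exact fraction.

45/157

obs 1: x=1 → posterior Dirichlet(7/3, 5, 7/4)
obs 2: x=2 → posterior Dirichlet(7/3, 5, 11/4)
obs 3: x=2 → posterior Dirichlet(7/3, 5, 15/4)
obs 4: x=1 → posterior Dirichlet(7/3, 6, 15/4)
obs 5: x=1 → posterior Dirichlet(7/3, 7, 15/4)
obs 6: x=2 → posterior Dirichlet(7/3, 7, 19/4)
obs 7: x=1 → posterior Dirichlet(7/3, 8, 19/4)
obs 8: x=0 → posterior Dirichlet(10/3, 8, 19/4)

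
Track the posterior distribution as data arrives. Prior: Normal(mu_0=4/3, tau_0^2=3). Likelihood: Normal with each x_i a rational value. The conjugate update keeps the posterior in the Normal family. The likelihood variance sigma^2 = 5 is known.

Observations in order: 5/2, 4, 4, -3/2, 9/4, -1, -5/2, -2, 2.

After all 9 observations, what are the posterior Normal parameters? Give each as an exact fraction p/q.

obs 1: x=5/2 → posterior Normal(85/48, 15/8)
obs 2: x=4 → posterior Normal(157/66, 15/11)
obs 3: x=4 → posterior Normal(229/84, 15/14)
obs 4: x=-3/2 → posterior Normal(101/51, 15/17)
obs 5: x=9/4 → posterior Normal(97/48, 3/4)
obs 6: x=-1 → posterior Normal(449/276, 15/23)
obs 7: x=-5/2 → posterior Normal(359/312, 15/26)
obs 8: x=-2 → posterior Normal(287/348, 15/29)
obs 9: x=2 → posterior Normal(359/384, 15/32)

mu_0=359/384, tau_0^2=15/32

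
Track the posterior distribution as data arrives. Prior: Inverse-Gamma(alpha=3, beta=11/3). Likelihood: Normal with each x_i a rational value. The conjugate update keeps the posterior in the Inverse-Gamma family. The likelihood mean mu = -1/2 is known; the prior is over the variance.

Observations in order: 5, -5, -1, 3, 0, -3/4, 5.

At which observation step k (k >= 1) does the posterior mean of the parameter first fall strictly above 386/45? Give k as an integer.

obs 1: x=5 → posterior Inverse-Gamma(7/2, 451/24)
obs 2: x=-5 → posterior Inverse-Gamma(4, 347/12)
obs 3: x=-1 → posterior Inverse-Gamma(9/2, 697/24)
obs 4: x=3 → posterior Inverse-Gamma(5, 211/6)
obs 5: x=0 → posterior Inverse-Gamma(11/2, 847/24)
obs 6: x=-3/4 → posterior Inverse-Gamma(6, 3391/96)
obs 7: x=5 → posterior Inverse-Gamma(13/2, 4843/96)

k = 2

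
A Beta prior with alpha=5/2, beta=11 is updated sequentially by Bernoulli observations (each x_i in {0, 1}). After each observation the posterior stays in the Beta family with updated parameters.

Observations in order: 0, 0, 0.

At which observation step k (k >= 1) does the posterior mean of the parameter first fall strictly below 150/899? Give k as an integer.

k = 2

obs 1: x=0 → posterior Beta(5/2, 12)
obs 2: x=0 → posterior Beta(5/2, 13)
obs 3: x=0 → posterior Beta(5/2, 14)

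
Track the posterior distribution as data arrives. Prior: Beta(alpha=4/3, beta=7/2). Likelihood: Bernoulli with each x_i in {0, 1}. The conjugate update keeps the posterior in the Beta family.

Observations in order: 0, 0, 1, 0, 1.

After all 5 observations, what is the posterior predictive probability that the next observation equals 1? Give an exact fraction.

obs 1: x=0 → posterior Beta(4/3, 9/2)
obs 2: x=0 → posterior Beta(4/3, 11/2)
obs 3: x=1 → posterior Beta(7/3, 11/2)
obs 4: x=0 → posterior Beta(7/3, 13/2)
obs 5: x=1 → posterior Beta(10/3, 13/2)

20/59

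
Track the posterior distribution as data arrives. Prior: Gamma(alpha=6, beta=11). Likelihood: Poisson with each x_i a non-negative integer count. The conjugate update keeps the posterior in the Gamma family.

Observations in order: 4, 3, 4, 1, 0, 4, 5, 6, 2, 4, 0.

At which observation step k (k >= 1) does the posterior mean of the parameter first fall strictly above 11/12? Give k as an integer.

k = 2

obs 1: x=4 → posterior Gamma(10, 12)
obs 2: x=3 → posterior Gamma(13, 13)
obs 3: x=4 → posterior Gamma(17, 14)
obs 4: x=1 → posterior Gamma(18, 15)
obs 5: x=0 → posterior Gamma(18, 16)
obs 6: x=4 → posterior Gamma(22, 17)
obs 7: x=5 → posterior Gamma(27, 18)
obs 8: x=6 → posterior Gamma(33, 19)
obs 9: x=2 → posterior Gamma(35, 20)
obs 10: x=4 → posterior Gamma(39, 21)
obs 11: x=0 → posterior Gamma(39, 22)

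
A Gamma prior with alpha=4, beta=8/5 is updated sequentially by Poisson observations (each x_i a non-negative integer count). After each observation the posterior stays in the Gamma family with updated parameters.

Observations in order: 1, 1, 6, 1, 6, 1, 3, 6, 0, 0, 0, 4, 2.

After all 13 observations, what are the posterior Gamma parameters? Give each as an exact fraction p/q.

alpha=35, beta=73/5

obs 1: x=1 → posterior Gamma(5, 13/5)
obs 2: x=1 → posterior Gamma(6, 18/5)
obs 3: x=6 → posterior Gamma(12, 23/5)
obs 4: x=1 → posterior Gamma(13, 28/5)
obs 5: x=6 → posterior Gamma(19, 33/5)
obs 6: x=1 → posterior Gamma(20, 38/5)
obs 7: x=3 → posterior Gamma(23, 43/5)
obs 8: x=6 → posterior Gamma(29, 48/5)
obs 9: x=0 → posterior Gamma(29, 53/5)
obs 10: x=0 → posterior Gamma(29, 58/5)
obs 11: x=0 → posterior Gamma(29, 63/5)
obs 12: x=4 → posterior Gamma(33, 68/5)
obs 13: x=2 → posterior Gamma(35, 73/5)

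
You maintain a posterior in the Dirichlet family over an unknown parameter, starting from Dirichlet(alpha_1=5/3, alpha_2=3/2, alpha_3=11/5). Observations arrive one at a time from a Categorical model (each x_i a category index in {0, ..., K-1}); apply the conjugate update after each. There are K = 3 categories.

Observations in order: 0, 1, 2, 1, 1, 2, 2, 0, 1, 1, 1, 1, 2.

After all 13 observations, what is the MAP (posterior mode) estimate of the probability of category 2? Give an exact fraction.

obs 1: x=0 → posterior Dirichlet(8/3, 3/2, 11/5)
obs 2: x=1 → posterior Dirichlet(8/3, 5/2, 11/5)
obs 3: x=2 → posterior Dirichlet(8/3, 5/2, 16/5)
obs 4: x=1 → posterior Dirichlet(8/3, 7/2, 16/5)
obs 5: x=1 → posterior Dirichlet(8/3, 9/2, 16/5)
obs 6: x=2 → posterior Dirichlet(8/3, 9/2, 21/5)
obs 7: x=2 → posterior Dirichlet(8/3, 9/2, 26/5)
obs 8: x=0 → posterior Dirichlet(11/3, 9/2, 26/5)
obs 9: x=1 → posterior Dirichlet(11/3, 11/2, 26/5)
obs 10: x=1 → posterior Dirichlet(11/3, 13/2, 26/5)
obs 11: x=1 → posterior Dirichlet(11/3, 15/2, 26/5)
obs 12: x=1 → posterior Dirichlet(11/3, 17/2, 26/5)
obs 13: x=2 → posterior Dirichlet(11/3, 17/2, 31/5)

156/461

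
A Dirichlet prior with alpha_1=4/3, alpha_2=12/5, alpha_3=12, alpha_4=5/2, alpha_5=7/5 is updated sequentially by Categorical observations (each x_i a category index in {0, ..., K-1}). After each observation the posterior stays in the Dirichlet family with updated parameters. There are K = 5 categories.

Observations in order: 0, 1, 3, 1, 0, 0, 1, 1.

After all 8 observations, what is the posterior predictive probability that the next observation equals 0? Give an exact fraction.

130/829

obs 1: x=0 → posterior Dirichlet(7/3, 12/5, 12, 5/2, 7/5)
obs 2: x=1 → posterior Dirichlet(7/3, 17/5, 12, 5/2, 7/5)
obs 3: x=3 → posterior Dirichlet(7/3, 17/5, 12, 7/2, 7/5)
obs 4: x=1 → posterior Dirichlet(7/3, 22/5, 12, 7/2, 7/5)
obs 5: x=0 → posterior Dirichlet(10/3, 22/5, 12, 7/2, 7/5)
obs 6: x=0 → posterior Dirichlet(13/3, 22/5, 12, 7/2, 7/5)
obs 7: x=1 → posterior Dirichlet(13/3, 27/5, 12, 7/2, 7/5)
obs 8: x=1 → posterior Dirichlet(13/3, 32/5, 12, 7/2, 7/5)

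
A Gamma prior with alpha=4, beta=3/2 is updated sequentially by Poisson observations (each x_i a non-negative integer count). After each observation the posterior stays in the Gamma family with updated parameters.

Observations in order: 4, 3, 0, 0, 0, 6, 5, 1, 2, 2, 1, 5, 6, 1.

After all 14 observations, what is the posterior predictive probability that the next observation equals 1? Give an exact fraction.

obs 1: x=4 → posterior Gamma(8, 5/2)
obs 2: x=3 → posterior Gamma(11, 7/2)
obs 3: x=0 → posterior Gamma(11, 9/2)
obs 4: x=0 → posterior Gamma(11, 11/2)
obs 5: x=0 → posterior Gamma(11, 13/2)
obs 6: x=6 → posterior Gamma(17, 15/2)
obs 7: x=5 → posterior Gamma(22, 17/2)
obs 8: x=1 → posterior Gamma(23, 19/2)
obs 9: x=2 → posterior Gamma(25, 21/2)
obs 10: x=2 → posterior Gamma(27, 23/2)
obs 11: x=1 → posterior Gamma(28, 25/2)
obs 12: x=5 → posterior Gamma(33, 27/2)
obs 13: x=6 → posterior Gamma(39, 29/2)
obs 14: x=1 → posterior Gamma(40, 31/2)

36104201168881777769592487325695513908066732369159088621056080/181581473080868105539324314020405642935745245779180117655737633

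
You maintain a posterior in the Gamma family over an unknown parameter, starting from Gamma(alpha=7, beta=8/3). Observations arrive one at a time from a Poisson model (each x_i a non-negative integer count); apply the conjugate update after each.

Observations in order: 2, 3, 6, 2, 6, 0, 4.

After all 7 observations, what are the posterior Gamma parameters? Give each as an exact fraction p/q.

alpha=30, beta=29/3

obs 1: x=2 → posterior Gamma(9, 11/3)
obs 2: x=3 → posterior Gamma(12, 14/3)
obs 3: x=6 → posterior Gamma(18, 17/3)
obs 4: x=2 → posterior Gamma(20, 20/3)
obs 5: x=6 → posterior Gamma(26, 23/3)
obs 6: x=0 → posterior Gamma(26, 26/3)
obs 7: x=4 → posterior Gamma(30, 29/3)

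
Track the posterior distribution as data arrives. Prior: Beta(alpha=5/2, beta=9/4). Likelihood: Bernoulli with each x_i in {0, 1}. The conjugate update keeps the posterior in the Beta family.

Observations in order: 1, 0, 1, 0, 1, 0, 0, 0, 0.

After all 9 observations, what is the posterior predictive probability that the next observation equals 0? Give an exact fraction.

obs 1: x=1 → posterior Beta(7/2, 9/4)
obs 2: x=0 → posterior Beta(7/2, 13/4)
obs 3: x=1 → posterior Beta(9/2, 13/4)
obs 4: x=0 → posterior Beta(9/2, 17/4)
obs 5: x=1 → posterior Beta(11/2, 17/4)
obs 6: x=0 → posterior Beta(11/2, 21/4)
obs 7: x=0 → posterior Beta(11/2, 25/4)
obs 8: x=0 → posterior Beta(11/2, 29/4)
obs 9: x=0 → posterior Beta(11/2, 33/4)

3/5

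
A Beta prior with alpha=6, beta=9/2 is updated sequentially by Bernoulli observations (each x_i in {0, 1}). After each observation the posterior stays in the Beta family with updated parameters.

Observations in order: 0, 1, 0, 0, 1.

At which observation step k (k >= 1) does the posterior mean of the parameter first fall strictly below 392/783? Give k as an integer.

obs 1: x=0 → posterior Beta(6, 11/2)
obs 2: x=1 → posterior Beta(7, 11/2)
obs 3: x=0 → posterior Beta(7, 13/2)
obs 4: x=0 → posterior Beta(7, 15/2)
obs 5: x=1 → posterior Beta(8, 15/2)

k = 4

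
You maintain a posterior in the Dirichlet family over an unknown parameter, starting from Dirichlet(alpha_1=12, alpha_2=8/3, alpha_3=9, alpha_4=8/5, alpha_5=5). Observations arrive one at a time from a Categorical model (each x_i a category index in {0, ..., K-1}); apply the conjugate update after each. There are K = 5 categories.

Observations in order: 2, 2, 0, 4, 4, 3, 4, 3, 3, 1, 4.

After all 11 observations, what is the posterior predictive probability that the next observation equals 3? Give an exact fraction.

69/619

obs 1: x=2 → posterior Dirichlet(12, 8/3, 10, 8/5, 5)
obs 2: x=2 → posterior Dirichlet(12, 8/3, 11, 8/5, 5)
obs 3: x=0 → posterior Dirichlet(13, 8/3, 11, 8/5, 5)
obs 4: x=4 → posterior Dirichlet(13, 8/3, 11, 8/5, 6)
obs 5: x=4 → posterior Dirichlet(13, 8/3, 11, 8/5, 7)
obs 6: x=3 → posterior Dirichlet(13, 8/3, 11, 13/5, 7)
obs 7: x=4 → posterior Dirichlet(13, 8/3, 11, 13/5, 8)
obs 8: x=3 → posterior Dirichlet(13, 8/3, 11, 18/5, 8)
obs 9: x=3 → posterior Dirichlet(13, 8/3, 11, 23/5, 8)
obs 10: x=1 → posterior Dirichlet(13, 11/3, 11, 23/5, 8)
obs 11: x=4 → posterior Dirichlet(13, 11/3, 11, 23/5, 9)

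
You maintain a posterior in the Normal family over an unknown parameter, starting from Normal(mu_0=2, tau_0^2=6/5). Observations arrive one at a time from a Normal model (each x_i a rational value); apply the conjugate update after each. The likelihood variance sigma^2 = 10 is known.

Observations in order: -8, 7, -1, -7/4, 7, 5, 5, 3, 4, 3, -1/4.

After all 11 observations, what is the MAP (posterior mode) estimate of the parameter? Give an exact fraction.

119/58

obs 1: x=-8 → posterior Normal(13/14, 15/14)
obs 2: x=7 → posterior Normal(47/31, 30/31)
obs 3: x=-1 → posterior Normal(22/17, 15/17)
obs 4: x=-7/4 → posterior Normal(155/148, 30/37)
obs 5: x=7 → posterior Normal(239/160, 3/4)
obs 6: x=5 → posterior Normal(299/172, 30/43)
obs 7: x=5 → posterior Normal(359/184, 15/23)
obs 8: x=3 → posterior Normal(395/196, 30/49)
obs 9: x=4 → posterior Normal(443/208, 15/26)
obs 10: x=3 → posterior Normal(479/220, 6/11)
obs 11: x=-1/4 → posterior Normal(119/58, 15/29)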